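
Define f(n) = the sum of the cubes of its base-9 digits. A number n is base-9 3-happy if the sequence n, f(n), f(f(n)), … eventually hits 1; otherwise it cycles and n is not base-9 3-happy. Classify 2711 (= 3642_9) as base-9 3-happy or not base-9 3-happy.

2711 = (3,6,4,2)_9 → 315
315 = (3,8,0)_9 → 539
539 = (6,5,8)_9 → 853
853 = (1,1,4,7)_9 → 409
409 = (5,0,4)_9 → 189
189 = (2,3,0)_9 → 35
35 = (3,8)_9 → 539  — 539 already seen; the sequence cycles without reaching 1.

not base-9 3-happy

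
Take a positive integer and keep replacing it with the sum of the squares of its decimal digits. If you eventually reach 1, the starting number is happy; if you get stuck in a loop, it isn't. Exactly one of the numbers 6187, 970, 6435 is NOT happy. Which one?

6187: 6187 → 150 → 26 → 40 → 16 → 37 → 58 → 89 → 145 → 42 → 20 → 4 → 16  — repeats 16 (not happy)
970: 970 → 130 → 10 → 1  — reaches 1 (happy)
6435: 6435 → 86 → 100 → 1  — reaches 1 (happy)

6187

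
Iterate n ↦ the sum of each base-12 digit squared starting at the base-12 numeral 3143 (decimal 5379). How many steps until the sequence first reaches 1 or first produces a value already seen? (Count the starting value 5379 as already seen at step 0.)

5379 = (3,1,4,3)_12 → 3² + 1² + 4² + 3² = 35
35 = (2,11)_12 → 2² + 11² = 125
125 = (10,5)_12 → 10² + 5² = 125  — 125 repeats.
That took 3 steps.

3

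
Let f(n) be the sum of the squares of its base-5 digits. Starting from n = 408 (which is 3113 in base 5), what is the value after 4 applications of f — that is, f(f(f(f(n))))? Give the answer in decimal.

408 = (3,1,1,3)_5 → 3² + 1² + 1² + 3² = 20
20 = (4,0)_5 → 4² + 0² = 16
16 = (3,1)_5 → 3² + 1² = 10
10 = (2,0)_5 → 2² + 0² = 4

4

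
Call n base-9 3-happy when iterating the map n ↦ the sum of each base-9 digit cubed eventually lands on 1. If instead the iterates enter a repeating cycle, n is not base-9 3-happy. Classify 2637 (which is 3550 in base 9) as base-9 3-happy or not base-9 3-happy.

2637 = (3,5,5,0)_9 → 3³ + 5³ + 5³ + 0³ = 27 + 125 + 125 + 0 = 277
277 = (3,3,7)_9 → 3³ + 3³ + 7³ = 27 + 27 + 343 = 397
397 = (4,8,1)_9 → 4³ + 8³ + 1³ = 64 + 512 + 1 = 577
577 = (7,1,1)_9 → 7³ + 1³ + 1³ = 343 + 1 + 1 = 345
345 = (4,2,3)_9 → 4³ + 2³ + 3³ = 64 + 8 + 27 = 99
99 = (1,2,0)_9 → 1³ + 2³ + 0³ = 1 + 8 + 0 = 9
9 = (1,0)_9 → 1³ + 0³ = 1 + 0 = 1  — reached 1.

base-9 3-happy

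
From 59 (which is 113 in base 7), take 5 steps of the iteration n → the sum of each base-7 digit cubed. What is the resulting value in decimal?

125

59 = (1,1,3)_7 → 1³ + 1³ + 3³ = 29
29 = (4,1)_7 → 4³ + 1³ = 65
65 = (1,2,2)_7 → 1³ + 2³ + 2³ = 17
17 = (2,3)_7 → 2³ + 3³ = 35
35 = (5,0)_7 → 5³ + 0³ = 125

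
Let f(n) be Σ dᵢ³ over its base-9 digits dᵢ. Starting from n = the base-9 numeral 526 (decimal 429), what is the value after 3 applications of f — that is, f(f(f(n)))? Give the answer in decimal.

429 = (5,2,6)_9 → 5³ + 2³ + 6³ = 349
349 = (4,2,7)_9 → 4³ + 2³ + 7³ = 415
415 = (5,1,1)_9 → 5³ + 1³ + 1³ = 127

127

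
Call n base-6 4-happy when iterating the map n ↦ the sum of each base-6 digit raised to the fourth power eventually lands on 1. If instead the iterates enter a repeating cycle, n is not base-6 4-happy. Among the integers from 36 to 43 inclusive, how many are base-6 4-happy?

1

36: 36 → 1  — base-6 4-happy
37: 37 → 2 → 16 → 272 → 99 → 353 → 963 → 609 → 978 → 338 → 114 → 82 → 273 → 164 → 353  — not base-6 4-happy
38: 38 → 17 → 641 → 1522 → 259 → 4 → 256 → 258 → 3 → 81 → 98 → 288 → 17  — not base-6 4-happy
39: 39 → 82 → 273 → 164 → 353 → 963 → 609 → 978 → 338 → 114 → 82  — not base-6 4-happy
40: 40 → 257 → 627 → 738 → 178 → 1137 → 788 → 803 → 963 → 609 → 978 → 338 → 114 → 82 → 273 → 164 → 353 → 963  — not base-6 4-happy
41: 41 → 626 → 673 → 338 → 114 → 82 → 273 → 164 → 353 → 963 → 609 → 978 → 338  — not base-6 4-happy
42: 42 → 2 → 16 → 272 → 99 → 353 → 963 → 609 → 978 → 338 → 114 → 82 → 273 → 164 → 353  — not base-6 4-happy
43: 43 → 3 → 81 → 98 → 288 → 17 → 641 → 1522 → 259 → 4 → 256 → 258 → 3  — not base-6 4-happy
base-6 4-happy: 36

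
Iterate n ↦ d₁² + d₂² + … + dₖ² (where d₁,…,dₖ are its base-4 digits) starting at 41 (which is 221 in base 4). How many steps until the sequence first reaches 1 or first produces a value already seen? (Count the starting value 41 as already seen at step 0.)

5

41 = (2,2,1)_4 → 2² + 2² + 1² = 9
9 = (2,1)_4 → 2² + 1² = 5
5 = (1,1)_4 → 1² + 1² = 2
2 = (2)_4 → 2² = 4
4 = (1,0)_4 → 1² + 0² = 1  — reached 1.
That took 5 steps.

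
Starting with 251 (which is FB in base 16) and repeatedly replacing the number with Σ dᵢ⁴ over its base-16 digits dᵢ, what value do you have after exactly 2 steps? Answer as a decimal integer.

251 = (15,11)_16 → 65266
65266 = (15,14,15,2)_16 → 139682

139682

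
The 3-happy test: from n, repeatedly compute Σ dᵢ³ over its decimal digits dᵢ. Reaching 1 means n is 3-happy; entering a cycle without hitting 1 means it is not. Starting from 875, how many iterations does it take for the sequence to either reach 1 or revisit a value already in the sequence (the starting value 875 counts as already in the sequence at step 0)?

5

875 → 980
980 → 1241
1241 → 74
74 → 407
407 → 407  — 407 repeats.
That took 5 steps.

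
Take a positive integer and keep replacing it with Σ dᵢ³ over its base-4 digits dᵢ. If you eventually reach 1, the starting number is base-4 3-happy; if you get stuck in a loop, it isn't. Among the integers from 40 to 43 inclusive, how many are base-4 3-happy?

40: 40 → 16 → 1  — base-4 3-happy
41: 41 → 17 → 2 → 8 → 8  — not base-4 3-happy
42: 42 → 24 → 9 → 9  — not base-4 3-happy
43: 43 → 43  — not base-4 3-happy
base-4 3-happy: 40

1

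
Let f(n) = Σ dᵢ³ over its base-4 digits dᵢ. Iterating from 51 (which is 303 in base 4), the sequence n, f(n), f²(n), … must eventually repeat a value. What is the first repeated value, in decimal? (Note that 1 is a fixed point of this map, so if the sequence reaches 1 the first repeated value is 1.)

51 = (3,0,3)_4 → 54
54 = (3,1,2)_4 → 36
36 = (2,1,0)_4 → 9
9 = (2,1)_4 → 9  — 9 already appeared earlier.

9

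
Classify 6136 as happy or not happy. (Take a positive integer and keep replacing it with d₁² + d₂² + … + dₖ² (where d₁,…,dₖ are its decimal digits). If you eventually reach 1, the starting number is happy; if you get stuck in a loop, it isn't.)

happy

6136 → 6² + 1² + 3² + 6² = 82
82 → 8² + 2² = 68
68 → 6² + 8² = 100
100 → 1² + 0² + 0² = 1  — reached 1.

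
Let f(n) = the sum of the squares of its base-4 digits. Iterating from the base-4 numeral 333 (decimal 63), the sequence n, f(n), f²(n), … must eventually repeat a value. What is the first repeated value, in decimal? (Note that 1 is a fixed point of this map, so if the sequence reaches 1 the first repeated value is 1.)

63 = (3,3,3)_4 → 3² + 3² + 3² = 27
27 = (1,2,3)_4 → 1² + 2² + 3² = 14
14 = (3,2)_4 → 3² + 2² = 13
13 = (3,1)_4 → 3² + 1² = 10
10 = (2,2)_4 → 2² + 2² = 8
8 = (2,0)_4 → 2² + 0² = 4
4 = (1,0)_4 → 1² + 0² = 1  — reached the fixed point 1.
1 → 1, so 1 is the first repeated value.

1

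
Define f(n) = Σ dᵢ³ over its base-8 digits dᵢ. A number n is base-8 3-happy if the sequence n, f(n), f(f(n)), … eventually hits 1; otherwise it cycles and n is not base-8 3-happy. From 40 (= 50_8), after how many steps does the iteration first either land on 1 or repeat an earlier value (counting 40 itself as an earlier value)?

40 = (5,0)_8 → 5³ + 0³ = 125
125 = (1,7,5)_8 → 1³ + 7³ + 5³ = 469
469 = (7,2,5)_8 → 7³ + 2³ + 5³ = 476
476 = (7,3,4)_8 → 7³ + 3³ + 4³ = 434
434 = (6,6,2)_8 → 6³ + 6³ + 2³ = 440
440 = (6,7,0)_8 → 6³ + 7³ + 0³ = 559
559 = (1,0,5,7)_8 → 1³ + 0³ + 5³ + 7³ = 469  — 469 repeats.
That took 7 steps.

7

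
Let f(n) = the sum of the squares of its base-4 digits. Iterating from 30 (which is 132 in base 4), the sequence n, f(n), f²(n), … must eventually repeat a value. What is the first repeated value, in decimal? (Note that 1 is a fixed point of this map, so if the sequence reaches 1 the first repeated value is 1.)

1

30 = (1,3,2)_4 → 1² + 3² + 2² = 1 + 9 + 4 = 14
14 = (3,2)_4 → 3² + 2² = 9 + 4 = 13
13 = (3,1)_4 → 3² + 1² = 9 + 1 = 10
10 = (2,2)_4 → 2² + 2² = 4 + 4 = 8
8 = (2,0)_4 → 2² + 0² = 4 + 0 = 4
4 = (1,0)_4 → 1² + 0² = 1 + 0 = 1  — reached the fixed point 1.
1 → 1, so 1 is the first repeated value.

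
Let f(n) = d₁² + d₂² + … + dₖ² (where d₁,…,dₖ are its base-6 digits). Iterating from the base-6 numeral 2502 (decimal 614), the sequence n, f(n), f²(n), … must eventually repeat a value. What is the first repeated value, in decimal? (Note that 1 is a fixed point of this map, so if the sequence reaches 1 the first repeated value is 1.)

614 = (2,5,0,2)_6 → 2² + 5² + 0² + 2² = 33
33 = (5,3)_6 → 5² + 3² = 34
34 = (5,4)_6 → 5² + 4² = 41
41 = (1,0,5)_6 → 1² + 0² + 5² = 26
26 = (4,2)_6 → 4² + 2² = 20
20 = (3,2)_6 → 3² + 2² = 13
13 = (2,1)_6 → 2² + 1² = 5
5 = (5)_6 → 5² = 25
25 = (4,1)_6 → 4² + 1² = 17
17 = (2,5)_6 → 2² + 5² = 29
29 = (4,5)_6 → 4² + 5² = 41  — 41 already appeared earlier.

41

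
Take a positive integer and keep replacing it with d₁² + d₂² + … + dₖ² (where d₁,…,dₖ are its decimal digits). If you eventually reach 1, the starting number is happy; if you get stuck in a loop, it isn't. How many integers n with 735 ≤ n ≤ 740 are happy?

2

735: 735 → 83 → 73 → 58 → 89 → 145 → 42 → 20 → 4 → 16 → 37 → 58  — not happy
736: 736 → 94 → 97 → 130 → 10 → 1  — happy
737: 737 → 107 → 50 → 25 → 29 → 85 → 89 → 145 → 42 → 20 → 4 → 16 → 37 → 58 → 89  — not happy
738: 738 → 122 → 9 → 81 → 65 → 61 → 37 → 58 → 89 → 145 → 42 → 20 → 4 → 16 → 37  — not happy
739: 739 → 139 → 91 → 82 → 68 → 100 → 1  — happy
740: 740 → 65 → 61 → 37 → 58 → 89 → 145 → 42 → 20 → 4 → 16 → 37  — not happy
happy: 736, 739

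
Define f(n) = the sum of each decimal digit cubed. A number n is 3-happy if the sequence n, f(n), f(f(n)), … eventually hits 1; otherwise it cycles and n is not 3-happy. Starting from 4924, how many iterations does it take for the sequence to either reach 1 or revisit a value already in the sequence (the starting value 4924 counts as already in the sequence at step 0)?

4924 → 4³ + 9³ + 2³ + 4³ = 64 + 729 + 8 + 64 = 865
865 → 8³ + 6³ + 5³ = 512 + 216 + 125 = 853
853 → 8³ + 5³ + 3³ = 512 + 125 + 27 = 664
664 → 6³ + 6³ + 4³ = 216 + 216 + 64 = 496
496 → 4³ + 9³ + 6³ = 64 + 729 + 216 = 1009
1009 → 1³ + 0³ + 0³ + 9³ = 1 + 0 + 0 + 729 = 730
730 → 7³ + 3³ + 0³ = 343 + 27 + 0 = 370
370 → 3³ + 7³ + 0³ = 27 + 343 + 0 = 370  — 370 repeats.
That took 8 steps.

8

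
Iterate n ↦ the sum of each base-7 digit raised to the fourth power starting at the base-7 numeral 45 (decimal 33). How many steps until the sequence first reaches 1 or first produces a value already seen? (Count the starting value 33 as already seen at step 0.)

33 = (4,5)_7 → 4⁴ + 5⁴ = 256 + 625 = 881
881 = (2,3,6,6)_7 → 2⁴ + 3⁴ + 6⁴ + 6⁴ = 16 + 81 + 1296 + 1296 = 2689
2689 = (1,0,5,6,1)_7 → 1⁴ + 0⁴ + 5⁴ + 6⁴ + 1⁴ = 1 + 0 + 625 + 1296 + 1 = 1923
1923 = (5,4,1,5)_7 → 5⁴ + 4⁴ + 1⁴ + 5⁴ = 625 + 256 + 1 + 625 = 1507
1507 = (4,2,5,2)_7 → 4⁴ + 2⁴ + 5⁴ + 2⁴ = 256 + 16 + 625 + 16 = 913
913 = (2,4,4,3)_7 → 2⁴ + 4⁴ + 4⁴ + 3⁴ = 16 + 256 + 256 + 81 = 609
609 = (1,5,3,0)_7 → 1⁴ + 5⁴ + 3⁴ + 0⁴ = 1 + 625 + 81 + 0 = 707
707 = (2,0,3,0)_7 → 2⁴ + 0⁴ + 3⁴ + 0⁴ = 16 + 0 + 81 + 0 = 97
97 = (1,6,6)_7 → 1⁴ + 6⁴ + 6⁴ = 1 + 1296 + 1296 = 2593
2593 = (1,0,3,6,3)_7 → 1⁴ + 0⁴ + 3⁴ + 6⁴ + 3⁴ = 1 + 0 + 81 + 1296 + 81 = 1459
1459 = (4,1,5,3)_7 → 4⁴ + 1⁴ + 5⁴ + 3⁴ = 256 + 1 + 625 + 81 = 963
963 = (2,5,4,4)_7 → 2⁴ + 5⁴ + 4⁴ + 4⁴ = 16 + 625 + 256 + 256 = 1153
1153 = (3,2,3,5)_7 → 3⁴ + 2⁴ + 3⁴ + 5⁴ = 81 + 16 + 81 + 625 = 803
803 = (2,2,2,5)_7 → 2⁴ + 2⁴ + 2⁴ + 5⁴ = 16 + 16 + 16 + 625 = 673
673 = (1,6,5,1)_7 → 1⁴ + 6⁴ + 5⁴ + 1⁴ = 1 + 1296 + 625 + 1 = 1923  — 1923 repeats.
That took 15 steps.

15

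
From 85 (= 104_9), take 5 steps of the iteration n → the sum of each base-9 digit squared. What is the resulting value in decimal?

65

85 = (1,0,4)_9 → 1² + 0² + 4² = 1 + 0 + 16 = 17
17 = (1,8)_9 → 1² + 8² = 1 + 64 = 65
65 = (7,2)_9 → 7² + 2² = 49 + 4 = 53
53 = (5,8)_9 → 5² + 8² = 25 + 64 = 89
89 = (1,0,8)_9 → 1² + 0² + 8² = 1 + 0 + 64 = 65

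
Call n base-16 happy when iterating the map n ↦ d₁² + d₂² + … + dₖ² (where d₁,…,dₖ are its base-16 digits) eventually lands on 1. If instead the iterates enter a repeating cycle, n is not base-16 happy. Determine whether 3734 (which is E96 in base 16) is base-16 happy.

not base-16 happy

3734 = (14,9,6)_16 → 14² + 9² + 6² = 196 + 81 + 36 = 313
313 = (1,3,9)_16 → 1² + 3² + 9² = 1 + 9 + 81 = 91
91 = (5,11)_16 → 5² + 11² = 25 + 121 = 146
146 = (9,2)_16 → 9² + 2² = 81 + 4 = 85
85 = (5,5)_16 → 5² + 5² = 25 + 25 = 50
50 = (3,2)_16 → 3² + 2² = 9 + 4 = 13
13 = (13)_16 → 13² = 169
169 = (10,9)_16 → 10² + 9² = 100 + 81 = 181
181 = (11,5)_16 → 11² + 5² = 121 + 25 = 146  — 146 already seen; the sequence cycles without reaching 1.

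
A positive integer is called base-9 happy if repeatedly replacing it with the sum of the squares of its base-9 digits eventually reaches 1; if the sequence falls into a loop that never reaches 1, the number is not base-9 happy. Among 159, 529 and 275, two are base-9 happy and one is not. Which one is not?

275

159: 159 → 101 → 9 → 1  — reaches 1 (base-9 happy)
529: 529 → 101 → 9 → 1  — reaches 1 (base-9 happy)
275: 275 → 43 → 65 → 53 → 89 → 65  — repeats 65 (not base-9 happy)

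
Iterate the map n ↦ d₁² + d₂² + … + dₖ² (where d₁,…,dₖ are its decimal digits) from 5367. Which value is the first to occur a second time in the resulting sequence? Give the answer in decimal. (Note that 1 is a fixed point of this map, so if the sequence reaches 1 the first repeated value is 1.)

5367 → 5² + 3² + 6² + 7² = 119
119 → 1² + 1² + 9² = 83
83 → 8² + 3² = 73
73 → 7² + 3² = 58
58 → 5² + 8² = 89
89 → 8² + 9² = 145
145 → 1² + 4² + 5² = 42
42 → 4² + 2² = 20
20 → 2² + 0² = 4
4 → 4² = 16
16 → 1² + 6² = 37
37 → 3² + 7² = 58  — 58 already appeared earlier.

58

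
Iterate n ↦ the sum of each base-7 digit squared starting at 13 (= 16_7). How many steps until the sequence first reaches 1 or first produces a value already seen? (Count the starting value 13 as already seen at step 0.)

4

13 = (1,6)_7 → 1² + 6² = 37
37 = (5,2)_7 → 5² + 2² = 29
29 = (4,1)_7 → 4² + 1² = 17
17 = (2,3)_7 → 2² + 3² = 13  — 13 repeats.
That took 4 steps.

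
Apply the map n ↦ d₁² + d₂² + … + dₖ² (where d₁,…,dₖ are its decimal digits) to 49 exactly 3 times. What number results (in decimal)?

49 → 4² + 9² = 97
97 → 9² + 7² = 130
130 → 1² + 3² + 0² = 10

10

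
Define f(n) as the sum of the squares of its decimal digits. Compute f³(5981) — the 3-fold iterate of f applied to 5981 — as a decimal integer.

26

5981 → 5² + 9² + 8² + 1² = 171
171 → 1² + 7² + 1² = 51
51 → 5² + 1² = 26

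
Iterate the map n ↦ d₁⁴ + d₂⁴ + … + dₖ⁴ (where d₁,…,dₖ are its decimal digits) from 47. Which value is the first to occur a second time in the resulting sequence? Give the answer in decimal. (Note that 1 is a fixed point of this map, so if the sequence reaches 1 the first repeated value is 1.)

4338

47 → 4⁴ + 7⁴ = 2657
2657 → 2⁴ + 6⁴ + 5⁴ + 7⁴ = 4338
4338 → 4⁴ + 3⁴ + 3⁴ + 8⁴ = 4514
4514 → 4⁴ + 5⁴ + 1⁴ + 4⁴ = 1138
1138 → 1⁴ + 1⁴ + 3⁴ + 8⁴ = 4179
4179 → 4⁴ + 1⁴ + 7⁴ + 9⁴ = 9219
9219 → 9⁴ + 2⁴ + 1⁴ + 9⁴ = 13139
13139 → 1⁴ + 3⁴ + 1⁴ + 3⁴ + 9⁴ = 6725
6725 → 6⁴ + 7⁴ + 2⁴ + 5⁴ = 4338  — 4338 already appeared earlier.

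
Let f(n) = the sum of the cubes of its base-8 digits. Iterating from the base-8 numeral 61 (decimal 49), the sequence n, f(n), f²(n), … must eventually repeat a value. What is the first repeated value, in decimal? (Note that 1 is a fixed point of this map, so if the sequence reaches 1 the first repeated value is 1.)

559

49 = (6,1)_8 → 6³ + 1³ = 216 + 1 = 217
217 = (3,3,1)_8 → 3³ + 3³ + 1³ = 27 + 27 + 1 = 55
55 = (6,7)_8 → 6³ + 7³ = 216 + 343 = 559
559 = (1,0,5,7)_8 → 1³ + 0³ + 5³ + 7³ = 1 + 0 + 125 + 343 = 469
469 = (7,2,5)_8 → 7³ + 2³ + 5³ = 343 + 8 + 125 = 476
476 = (7,3,4)_8 → 7³ + 3³ + 4³ = 343 + 27 + 64 = 434
434 = (6,6,2)_8 → 6³ + 6³ + 2³ = 216 + 216 + 8 = 440
440 = (6,7,0)_8 → 6³ + 7³ + 0³ = 216 + 343 + 0 = 559  — 559 already appeared earlier.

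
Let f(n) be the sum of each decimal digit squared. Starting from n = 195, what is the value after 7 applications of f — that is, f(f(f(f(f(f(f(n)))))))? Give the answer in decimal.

195 → 1² + 9² + 5² = 1 + 81 + 25 = 107
107 → 1² + 0² + 7² = 1 + 0 + 49 = 50
50 → 5² + 0² = 25 + 0 = 25
25 → 2² + 5² = 4 + 25 = 29
29 → 2² + 9² = 4 + 81 = 85
85 → 8² + 5² = 64 + 25 = 89
89 → 8² + 9² = 64 + 81 = 145

145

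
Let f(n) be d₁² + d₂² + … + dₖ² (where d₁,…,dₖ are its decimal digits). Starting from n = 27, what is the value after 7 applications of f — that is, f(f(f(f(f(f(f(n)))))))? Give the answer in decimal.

145

27 → 2² + 7² = 53
53 → 5² + 3² = 34
34 → 3² + 4² = 25
25 → 2² + 5² = 29
29 → 2² + 9² = 85
85 → 8² + 5² = 89
89 → 8² + 9² = 145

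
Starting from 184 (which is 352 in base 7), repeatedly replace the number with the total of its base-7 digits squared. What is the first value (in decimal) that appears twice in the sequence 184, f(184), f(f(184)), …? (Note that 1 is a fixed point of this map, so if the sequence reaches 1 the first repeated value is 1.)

10

184 = (3,5,2)_7 → 3² + 5² + 2² = 38
38 = (5,3)_7 → 5² + 3² = 34
34 = (4,6)_7 → 4² + 6² = 52
52 = (1,0,3)_7 → 1² + 0² + 3² = 10
10 = (1,3)_7 → 1² + 3² = 10  — 10 already appeared earlier.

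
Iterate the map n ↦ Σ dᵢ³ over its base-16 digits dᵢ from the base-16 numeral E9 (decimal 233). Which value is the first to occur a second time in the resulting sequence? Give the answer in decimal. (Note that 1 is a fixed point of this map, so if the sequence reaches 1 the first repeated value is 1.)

233 = (14,9)_16 → 14³ + 9³ = 3473
3473 = (13,9,1)_16 → 13³ + 9³ + 1³ = 2927
2927 = (11,6,15)_16 → 11³ + 6³ + 15³ = 4922
4922 = (1,3,3,10)_16 → 1³ + 3³ + 3³ + 10³ = 1055
1055 = (4,1,15)_16 → 4³ + 1³ + 15³ = 3440
3440 = (13,7,0)_16 → 13³ + 7³ + 0³ = 2540
2540 = (9,14,12)_16 → 9³ + 14³ + 12³ = 5201
5201 = (1,4,5,1)_16 → 1³ + 4³ + 5³ + 1³ = 191
191 = (11,15)_16 → 11³ + 15³ = 4706
4706 = (1,2,6,2)_16 → 1³ + 2³ + 6³ + 2³ = 233  — 233 already appeared earlier.

233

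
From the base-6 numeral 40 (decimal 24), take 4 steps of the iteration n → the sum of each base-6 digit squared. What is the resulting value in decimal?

24 = (4,0)_6 → 4² + 0² = 16
16 = (2,4)_6 → 2² + 4² = 20
20 = (3,2)_6 → 3² + 2² = 13
13 = (2,1)_6 → 2² + 1² = 5

5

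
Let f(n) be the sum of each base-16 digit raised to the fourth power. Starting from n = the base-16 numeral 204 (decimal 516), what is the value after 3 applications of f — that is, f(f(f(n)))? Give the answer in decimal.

516 = (2,0,4)_16 → 2⁴ + 0⁴ + 4⁴ = 16 + 0 + 256 = 272
272 = (1,1,0)_16 → 1⁴ + 1⁴ + 0⁴ = 1 + 1 + 0 = 2
2 = (2)_16 → 2⁴ = 16

16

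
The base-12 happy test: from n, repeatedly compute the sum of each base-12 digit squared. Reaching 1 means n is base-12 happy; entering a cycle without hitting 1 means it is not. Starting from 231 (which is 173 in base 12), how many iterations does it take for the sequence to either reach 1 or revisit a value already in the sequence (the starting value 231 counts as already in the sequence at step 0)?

6

231 = (1,7,3)_12 → 1² + 7² + 3² = 59
59 = (4,11)_12 → 4² + 11² = 137
137 = (11,5)_12 → 11² + 5² = 146
146 = (1,0,2)_12 → 1² + 0² + 2² = 5
5 = (5)_12 → 5² = 25
25 = (2,1)_12 → 2² + 1² = 5  — 5 repeats.
That took 6 steps.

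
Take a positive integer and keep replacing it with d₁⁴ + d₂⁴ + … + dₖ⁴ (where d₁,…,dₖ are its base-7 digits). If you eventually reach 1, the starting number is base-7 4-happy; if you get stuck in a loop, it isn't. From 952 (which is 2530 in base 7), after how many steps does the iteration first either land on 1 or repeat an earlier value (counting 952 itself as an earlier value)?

952 = (2,5,3,0)_7 → 2⁴ + 5⁴ + 3⁴ + 0⁴ = 16 + 625 + 81 + 0 = 722
722 = (2,0,5,1)_7 → 2⁴ + 0⁴ + 5⁴ + 1⁴ = 16 + 0 + 625 + 1 = 642
642 = (1,6,0,5)_7 → 1⁴ + 6⁴ + 0⁴ + 5⁴ = 1 + 1296 + 0 + 625 = 1922
1922 = (5,4,1,4)_7 → 5⁴ + 4⁴ + 1⁴ + 4⁴ = 625 + 256 + 1 + 256 = 1138
1138 = (3,2,1,4)_7 → 3⁴ + 2⁴ + 1⁴ + 4⁴ = 81 + 16 + 1 + 256 = 354
354 = (1,0,1,4)_7 → 1⁴ + 0⁴ + 1⁴ + 4⁴ = 1 + 0 + 1 + 256 = 258
258 = (5,1,6)_7 → 5⁴ + 1⁴ + 6⁴ = 625 + 1 + 1296 = 1922  — 1922 repeats.
That took 7 steps.

7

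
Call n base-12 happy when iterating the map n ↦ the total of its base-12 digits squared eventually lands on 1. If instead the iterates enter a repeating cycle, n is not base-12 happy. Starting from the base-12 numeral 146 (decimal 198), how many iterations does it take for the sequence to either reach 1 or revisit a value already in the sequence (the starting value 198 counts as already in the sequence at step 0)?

198 = (1,4,6)_12 → 1² + 4² + 6² = 1 + 16 + 36 = 53
53 = (4,5)_12 → 4² + 5² = 16 + 25 = 41
41 = (3,5)_12 → 3² + 5² = 9 + 25 = 34
34 = (2,10)_12 → 2² + 10² = 4 + 100 = 104
104 = (8,8)_12 → 8² + 8² = 64 + 64 = 128
128 = (10,8)_12 → 10² + 8² = 100 + 64 = 164
164 = (1,1,8)_12 → 1² + 1² + 8² = 1 + 1 + 64 = 66
66 = (5,6)_12 → 5² + 6² = 25 + 36 = 61
61 = (5,1)_12 → 5² + 1² = 25 + 1 = 26
26 = (2,2)_12 → 2² + 2² = 4 + 4 = 8
8 = (8)_12 → 8² = 64
64 = (5,4)_12 → 5² + 4² = 25 + 16 = 41  — 41 repeats.
That took 12 steps.

12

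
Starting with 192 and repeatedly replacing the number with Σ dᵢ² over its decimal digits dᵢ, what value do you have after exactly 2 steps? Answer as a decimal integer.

100

192 → 86
86 → 100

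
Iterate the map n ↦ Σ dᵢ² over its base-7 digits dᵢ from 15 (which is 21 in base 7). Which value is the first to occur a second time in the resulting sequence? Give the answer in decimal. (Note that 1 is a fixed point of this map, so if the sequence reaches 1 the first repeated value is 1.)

15 = (2,1)_7 → 2² + 1² = 5
5 = (5)_7 → 5² = 25
25 = (3,4)_7 → 3² + 4² = 25  — 25 already appeared earlier.

25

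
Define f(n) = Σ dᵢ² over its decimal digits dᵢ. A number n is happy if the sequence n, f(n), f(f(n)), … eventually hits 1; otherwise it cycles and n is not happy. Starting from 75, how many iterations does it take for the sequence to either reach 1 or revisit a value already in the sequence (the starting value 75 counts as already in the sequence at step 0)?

75 → 7² + 5² = 74
74 → 7² + 4² = 65
65 → 6² + 5² = 61
61 → 6² + 1² = 37
37 → 3² + 7² = 58
58 → 5² + 8² = 89
89 → 8² + 9² = 145
145 → 1² + 4² + 5² = 42
42 → 4² + 2² = 20
20 → 2² + 0² = 4
4 → 4² = 16
16 → 1² + 6² = 37  — 37 repeats.
That took 12 steps.

12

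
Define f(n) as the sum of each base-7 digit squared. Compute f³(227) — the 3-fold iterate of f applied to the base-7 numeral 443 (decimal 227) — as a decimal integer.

27

227 = (4,4,3)_7 → 41
41 = (5,6)_7 → 61
61 = (1,1,5)_7 → 27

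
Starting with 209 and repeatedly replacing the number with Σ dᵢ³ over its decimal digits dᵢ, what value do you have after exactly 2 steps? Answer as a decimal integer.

209 → 2³ + 0³ + 9³ = 737
737 → 7³ + 3³ + 7³ = 713

713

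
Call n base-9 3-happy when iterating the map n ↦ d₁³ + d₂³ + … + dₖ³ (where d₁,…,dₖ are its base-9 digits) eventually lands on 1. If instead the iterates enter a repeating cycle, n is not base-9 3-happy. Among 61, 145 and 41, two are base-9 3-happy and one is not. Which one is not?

41

61: 61 → 559 → 729 → 1  — reaches 1 (base-9 3-happy)
145: 145 → 345 → 99 → 9 → 1  — reaches 1 (base-9 3-happy)
41: 41 → 189 → 35 → 539 → 853 → 409 → 189  — repeats 189 (not base-9 3-happy)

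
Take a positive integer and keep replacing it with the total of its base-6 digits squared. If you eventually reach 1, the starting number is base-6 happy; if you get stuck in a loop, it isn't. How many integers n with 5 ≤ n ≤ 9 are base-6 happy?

1

5: 5 → 25 → 17 → 29 → 41 → 26 → 20 → 13 → 5  (repeats 5)
6: 6 → 1  (reaches 1)
7: 7 → 2 → 4 → 16 → 20 → 13 → 5 → 25 → 17 → 29 → 41 → 26 → 20  (repeats 20)
8: 8 → 5 → 25 → 17 → 29 → 41 → 26 → 20 → 13 → 5  (repeats 5)
9: 9 → 10 → 17 → 29 → 41 → 26 → 20 → 13 → 5 → 25 → 17  (repeats 17)
base-6 happy: 6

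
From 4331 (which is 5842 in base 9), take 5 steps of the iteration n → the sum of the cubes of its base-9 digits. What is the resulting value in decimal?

243

4331 = (5,8,4,2)_9 → 5³ + 8³ + 4³ + 2³ = 125 + 512 + 64 + 8 = 709
709 = (8,6,7)_9 → 8³ + 6³ + 7³ = 512 + 216 + 343 = 1071
1071 = (1,4,2,0)_9 → 1³ + 4³ + 2³ + 0³ = 1 + 64 + 8 + 0 = 73
73 = (8,1)_9 → 8³ + 1³ = 512 + 1 = 513
513 = (6,3,0)_9 → 6³ + 3³ + 0³ = 216 + 27 + 0 = 243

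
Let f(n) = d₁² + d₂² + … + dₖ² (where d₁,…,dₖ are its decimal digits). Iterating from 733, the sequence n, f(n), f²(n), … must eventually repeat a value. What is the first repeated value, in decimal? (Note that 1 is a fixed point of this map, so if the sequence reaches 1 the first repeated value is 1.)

89

733 → 7² + 3² + 3² = 49 + 9 + 9 = 67
67 → 6² + 7² = 36 + 49 = 85
85 → 8² + 5² = 64 + 25 = 89
89 → 8² + 9² = 64 + 81 = 145
145 → 1² + 4² + 5² = 1 + 16 + 25 = 42
42 → 4² + 2² = 16 + 4 = 20
20 → 2² + 0² = 4 + 0 = 4
4 → 4² = 16
16 → 1² + 6² = 1 + 36 = 37
37 → 3² + 7² = 9 + 49 = 58
58 → 5² + 8² = 25 + 64 = 89  — 89 already appeared earlier.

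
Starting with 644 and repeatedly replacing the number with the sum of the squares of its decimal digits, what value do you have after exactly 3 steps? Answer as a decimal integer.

1

644 → 6² + 4² + 4² = 36 + 16 + 16 = 68
68 → 6² + 8² = 36 + 64 = 100
100 → 1² + 0² + 0² = 1 + 0 + 0 = 1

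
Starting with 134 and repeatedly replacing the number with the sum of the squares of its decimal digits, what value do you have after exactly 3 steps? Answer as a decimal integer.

16

134 → 26
26 → 40
40 → 16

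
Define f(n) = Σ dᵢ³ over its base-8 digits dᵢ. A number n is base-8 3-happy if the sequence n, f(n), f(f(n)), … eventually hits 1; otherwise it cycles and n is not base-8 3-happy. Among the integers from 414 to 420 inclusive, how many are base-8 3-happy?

2

414: 414 → 459 → 371 → 368 → 341 → 258 → 72 → 2 → 8 → 1  (reaches 1)
415: 415 → 586 → 11 → 28 → 91 → 55 → 559 → 469 → 476 → 434 → 440 → 559  (repeats 559)
416: 416 → 280 → 91 → 55 → 559 → 469 → 476 → 434 → 440 → 559  (repeats 559)
417: 417 → 281 → 92 → 92  (repeats 92)
418: 418 → 288 → 128 → 8 → 1  (reaches 1)
419: 419 → 307 → 307  (repeats 307)
420: 420 → 344 → 152 → 35 → 91 → 55 → 559 → 469 → 476 → 434 → 440 → 559  (repeats 559)
base-8 3-happy: 414, 418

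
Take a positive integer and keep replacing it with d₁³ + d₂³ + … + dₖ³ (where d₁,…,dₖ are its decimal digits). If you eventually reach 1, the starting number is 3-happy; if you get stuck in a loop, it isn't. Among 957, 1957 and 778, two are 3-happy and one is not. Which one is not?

957: 957 → 1197 → 1074 → 408 → 576 → 684 → 792 → 1080 → 513 → 153 → 153  — repeats 153 (not 3-happy)
1957: 1957 → 1198 → 1243 → 100 → 1  — reaches 1 (3-happy)
778: 778 → 1198 → 1243 → 100 → 1  — reaches 1 (3-happy)

957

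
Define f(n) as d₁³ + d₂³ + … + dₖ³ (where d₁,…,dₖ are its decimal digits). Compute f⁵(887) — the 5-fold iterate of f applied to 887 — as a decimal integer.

74

887 → 8³ + 8³ + 7³ = 1367
1367 → 1³ + 3³ + 6³ + 7³ = 587
587 → 5³ + 8³ + 7³ = 980
980 → 9³ + 8³ + 0³ = 1241
1241 → 1³ + 2³ + 4³ + 1³ = 74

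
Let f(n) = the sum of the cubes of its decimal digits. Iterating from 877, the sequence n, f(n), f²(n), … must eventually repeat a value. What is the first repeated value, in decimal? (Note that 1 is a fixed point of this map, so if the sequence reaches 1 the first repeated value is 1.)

1

877 → 8³ + 7³ + 7³ = 512 + 343 + 343 = 1198
1198 → 1³ + 1³ + 9³ + 8³ = 1 + 1 + 729 + 512 = 1243
1243 → 1³ + 2³ + 4³ + 3³ = 1 + 8 + 64 + 27 = 100
100 → 1³ + 0³ + 0³ = 1 + 0 + 0 = 1  — reached the fixed point 1.
1 → 1, so 1 is the first repeated value.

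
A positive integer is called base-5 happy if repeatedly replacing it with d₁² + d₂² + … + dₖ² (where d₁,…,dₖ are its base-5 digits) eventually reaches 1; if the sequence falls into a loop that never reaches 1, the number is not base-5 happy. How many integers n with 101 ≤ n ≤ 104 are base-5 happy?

1

101: 101 → 17 → 13 → 13  — not base-5 happy
102: 102 → 20 → 16 → 10 → 4 → 16  — not base-5 happy
103: 103 → 25 → 1  — base-5 happy
104: 104 → 32 → 6 → 2 → 4 → 16 → 10 → 4  — not base-5 happy
base-5 happy: 103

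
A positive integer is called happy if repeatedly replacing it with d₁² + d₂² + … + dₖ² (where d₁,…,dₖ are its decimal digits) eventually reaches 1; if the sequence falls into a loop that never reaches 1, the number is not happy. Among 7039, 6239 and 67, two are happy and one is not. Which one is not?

7039: 7039 → 139 → 91 → 82 → 68 → 100 → 1  — reaches 1 (happy)
6239: 6239 → 130 → 10 → 1  — reaches 1 (happy)
67: 67 → 85 → 89 → 145 → 42 → 20 → 4 → 16 → 37 → 58 → 89  — repeats 89 (not happy)

67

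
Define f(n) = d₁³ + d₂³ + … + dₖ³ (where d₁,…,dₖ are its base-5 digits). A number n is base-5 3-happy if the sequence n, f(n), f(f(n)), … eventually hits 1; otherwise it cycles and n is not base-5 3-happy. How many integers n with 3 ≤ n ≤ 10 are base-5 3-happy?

1

3: 3 → 27 → 9 → 65 → 35 → 9  (repeats 9)
4: 4 → 64 → 80 → 28 → 28  (repeats 28)
5: 5 → 1  (reaches 1)
6: 6 → 2 → 8 → 28 → 28  (repeats 28)
7: 7 → 9 → 65 → 35 → 9  (repeats 9)
8: 8 → 28 → 28  (repeats 28)
9: 9 → 65 → 35 → 9  (repeats 9)
10: 10 → 8 → 28 → 28  (repeats 28)
base-5 3-happy: 5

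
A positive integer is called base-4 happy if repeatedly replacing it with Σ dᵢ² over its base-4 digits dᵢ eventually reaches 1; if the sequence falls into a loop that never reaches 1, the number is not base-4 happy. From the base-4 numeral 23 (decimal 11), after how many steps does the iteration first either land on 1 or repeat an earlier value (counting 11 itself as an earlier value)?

5

11 = (2,3)_4 → 13
13 = (3,1)_4 → 10
10 = (2,2)_4 → 8
8 = (2,0)_4 → 4
4 = (1,0)_4 → 1  — reached 1.
That took 5 steps.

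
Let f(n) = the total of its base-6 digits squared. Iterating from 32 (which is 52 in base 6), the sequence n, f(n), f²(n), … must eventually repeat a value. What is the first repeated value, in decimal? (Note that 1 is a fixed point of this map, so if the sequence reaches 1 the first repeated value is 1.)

32 = (5,2)_6 → 5² + 2² = 25 + 4 = 29
29 = (4,5)_6 → 4² + 5² = 16 + 25 = 41
41 = (1,0,5)_6 → 1² + 0² + 5² = 1 + 0 + 25 = 26
26 = (4,2)_6 → 4² + 2² = 16 + 4 = 20
20 = (3,2)_6 → 3² + 2² = 9 + 4 = 13
13 = (2,1)_6 → 2² + 1² = 4 + 1 = 5
5 = (5)_6 → 5² = 25
25 = (4,1)_6 → 4² + 1² = 16 + 1 = 17
17 = (2,5)_6 → 2² + 5² = 4 + 25 = 29  — 29 already appeared earlier.

29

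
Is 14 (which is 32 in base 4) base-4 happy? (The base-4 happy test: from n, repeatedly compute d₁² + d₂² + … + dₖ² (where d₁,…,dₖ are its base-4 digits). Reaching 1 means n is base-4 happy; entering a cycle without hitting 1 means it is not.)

base-4 happy

14 = (3,2)_4 → 3² + 2² = 9 + 4 = 13
13 = (3,1)_4 → 3² + 1² = 9 + 1 = 10
10 = (2,2)_4 → 2² + 2² = 4 + 4 = 8
8 = (2,0)_4 → 2² + 0² = 4 + 0 = 4
4 = (1,0)_4 → 1² + 0² = 1 + 0 = 1  — reached 1.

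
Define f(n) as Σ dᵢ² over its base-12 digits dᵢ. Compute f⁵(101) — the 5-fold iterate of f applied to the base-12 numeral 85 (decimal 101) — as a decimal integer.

5

101 = (8,5)_12 → 8² + 5² = 89
89 = (7,5)_12 → 7² + 5² = 74
74 = (6,2)_12 → 6² + 2² = 40
40 = (3,4)_12 → 3² + 4² = 25
25 = (2,1)_12 → 2² + 1² = 5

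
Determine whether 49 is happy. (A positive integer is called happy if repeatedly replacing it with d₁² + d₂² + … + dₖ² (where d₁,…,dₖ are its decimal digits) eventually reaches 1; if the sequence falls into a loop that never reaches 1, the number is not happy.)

49 → 4² + 9² = 97
97 → 9² + 7² = 130
130 → 1² + 3² + 0² = 10
10 → 1² + 0² = 1  — reached 1.

happy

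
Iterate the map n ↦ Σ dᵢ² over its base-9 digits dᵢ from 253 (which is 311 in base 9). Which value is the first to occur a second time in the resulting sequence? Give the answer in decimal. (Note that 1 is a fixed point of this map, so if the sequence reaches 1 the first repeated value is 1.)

253 = (3,1,1)_9 → 3² + 1² + 1² = 9 + 1 + 1 = 11
11 = (1,2)_9 → 1² + 2² = 1 + 4 = 5
5 = (5)_9 → 5² = 25
25 = (2,7)_9 → 2² + 7² = 4 + 49 = 53
53 = (5,8)_9 → 5² + 8² = 25 + 64 = 89
89 = (1,0,8)_9 → 1² + 0² + 8² = 1 + 0 + 64 = 65
65 = (7,2)_9 → 7² + 2² = 49 + 4 = 53  — 53 already appeared earlier.

53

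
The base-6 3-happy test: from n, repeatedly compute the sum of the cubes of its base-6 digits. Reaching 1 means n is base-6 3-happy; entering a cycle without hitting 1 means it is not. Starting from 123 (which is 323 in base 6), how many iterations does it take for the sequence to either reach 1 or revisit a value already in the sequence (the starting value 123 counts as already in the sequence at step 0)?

123 = (3,2,3)_6 → 3³ + 2³ + 3³ = 62
62 = (1,4,2)_6 → 1³ + 4³ + 2³ = 73
73 = (2,0,1)_6 → 2³ + 0³ + 1³ = 9
9 = (1,3)_6 → 1³ + 3³ = 28
28 = (4,4)_6 → 4³ + 4³ = 128
128 = (3,3,2)_6 → 3³ + 3³ + 2³ = 62  — 62 repeats.
That took 6 steps.

6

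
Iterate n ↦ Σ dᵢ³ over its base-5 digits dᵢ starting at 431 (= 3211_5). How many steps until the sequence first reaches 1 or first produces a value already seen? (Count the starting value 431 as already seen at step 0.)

6

431 = (3,2,1,1)_5 → 3³ + 2³ + 1³ + 1³ = 37
37 = (1,2,2)_5 → 1³ + 2³ + 2³ = 17
17 = (3,2)_5 → 3³ + 2³ = 35
35 = (1,2,0)_5 → 1³ + 2³ + 0³ = 9
9 = (1,4)_5 → 1³ + 4³ = 65
65 = (2,3,0)_5 → 2³ + 3³ + 0³ = 35  — 35 repeats.
That took 6 steps.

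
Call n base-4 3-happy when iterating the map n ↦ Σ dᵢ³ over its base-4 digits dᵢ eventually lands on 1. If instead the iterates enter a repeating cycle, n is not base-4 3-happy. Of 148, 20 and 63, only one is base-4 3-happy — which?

148: 148 → 10 → 16 → 1  — reaches 1 (base-4 3-happy)
20: 20 → 2 → 8 → 8  — repeats 8 (not base-4 3-happy)
63: 63 → 81 → 3 → 27 → 36 → 9 → 9  — repeats 9 (not base-4 3-happy)

148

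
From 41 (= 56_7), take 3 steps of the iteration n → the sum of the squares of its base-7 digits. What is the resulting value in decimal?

45

41 = (5,6)_7 → 61
61 = (1,1,5)_7 → 27
27 = (3,6)_7 → 45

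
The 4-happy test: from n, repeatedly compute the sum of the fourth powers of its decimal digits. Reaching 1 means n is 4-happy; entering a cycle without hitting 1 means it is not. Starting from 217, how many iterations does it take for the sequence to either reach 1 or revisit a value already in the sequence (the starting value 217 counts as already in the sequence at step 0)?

13

217 → 2⁴ + 1⁴ + 7⁴ = 16 + 1 + 2401 = 2418
2418 → 2⁴ + 4⁴ + 1⁴ + 8⁴ = 16 + 256 + 1 + 4096 = 4369
4369 → 4⁴ + 3⁴ + 6⁴ + 9⁴ = 256 + 81 + 1296 + 6561 = 8194
8194 → 8⁴ + 1⁴ + 9⁴ + 4⁴ = 4096 + 1 + 6561 + 256 = 10914
10914 → 1⁴ + 0⁴ + 9⁴ + 1⁴ + 4⁴ = 1 + 0 + 6561 + 1 + 256 = 6819
6819 → 6⁴ + 8⁴ + 1⁴ + 9⁴ = 1296 + 4096 + 1 + 6561 = 11954
11954 → 1⁴ + 1⁴ + 9⁴ + 5⁴ + 4⁴ = 1 + 1 + 6561 + 625 + 256 = 7444
7444 → 7⁴ + 4⁴ + 4⁴ + 4⁴ = 2401 + 256 + 256 + 256 = 3169
3169 → 3⁴ + 1⁴ + 6⁴ + 9⁴ = 81 + 1 + 1296 + 6561 = 7939
7939 → 7⁴ + 9⁴ + 3⁴ + 9⁴ = 2401 + 6561 + 81 + 6561 = 15604
15604 → 1⁴ + 5⁴ + 6⁴ + 0⁴ + 4⁴ = 1 + 625 + 1296 + 0 + 256 = 2178
2178 → 2⁴ + 1⁴ + 7⁴ + 8⁴ = 16 + 1 + 2401 + 4096 = 6514
6514 → 6⁴ + 5⁴ + 1⁴ + 4⁴ = 1296 + 625 + 1 + 256 = 2178  — 2178 repeats.
That took 13 steps.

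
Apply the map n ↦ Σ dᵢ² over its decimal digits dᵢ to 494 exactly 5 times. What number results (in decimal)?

494 → 4² + 9² + 4² = 16 + 81 + 16 = 113
113 → 1² + 1² + 3² = 1 + 1 + 9 = 11
11 → 1² + 1² = 1 + 1 = 2
2 → 2² = 4
4 → 4² = 16

16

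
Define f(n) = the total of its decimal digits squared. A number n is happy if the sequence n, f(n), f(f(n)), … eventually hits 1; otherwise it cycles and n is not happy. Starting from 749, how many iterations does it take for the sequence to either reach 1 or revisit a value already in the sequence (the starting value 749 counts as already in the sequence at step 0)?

749 → 7² + 4² + 9² = 49 + 16 + 81 = 146
146 → 1² + 4² + 6² = 1 + 16 + 36 = 53
53 → 5² + 3² = 25 + 9 = 34
34 → 3² + 4² = 9 + 16 = 25
25 → 2² + 5² = 4 + 25 = 29
29 → 2² + 9² = 4 + 81 = 85
85 → 8² + 5² = 64 + 25 = 89
89 → 8² + 9² = 64 + 81 = 145
145 → 1² + 4² + 5² = 1 + 16 + 25 = 42
42 → 4² + 2² = 16 + 4 = 20
20 → 2² + 0² = 4 + 0 = 4
4 → 4² = 16
16 → 1² + 6² = 1 + 36 = 37
37 → 3² + 7² = 9 + 49 = 58
58 → 5² + 8² = 25 + 64 = 89  — 89 repeats.
That took 15 steps.

15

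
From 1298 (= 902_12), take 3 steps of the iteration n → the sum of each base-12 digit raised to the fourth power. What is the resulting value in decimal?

1298 = (9,0,2)_12 → 9⁴ + 0⁴ + 2⁴ = 6561 + 0 + 16 = 6577
6577 = (3,9,8,1)_12 → 3⁴ + 9⁴ + 8⁴ + 1⁴ = 81 + 6561 + 4096 + 1 = 10739
10739 = (6,2,6,11)_12 → 6⁴ + 2⁴ + 6⁴ + 11⁴ = 1296 + 16 + 1296 + 14641 = 17249

17249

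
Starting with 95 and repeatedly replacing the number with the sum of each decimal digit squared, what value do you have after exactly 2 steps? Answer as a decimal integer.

37

95 → 9² + 5² = 106
106 → 1² + 0² + 6² = 37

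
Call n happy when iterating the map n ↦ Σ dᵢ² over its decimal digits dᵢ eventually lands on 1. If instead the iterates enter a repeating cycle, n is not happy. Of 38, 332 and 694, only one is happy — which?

38: 38 → 73 → 58 → 89 → 145 → 42 → 20 → 4 → 16 → 37 → 58  — repeats 58 (not happy)
332: 332 → 22 → 8 → 64 → 52 → 29 → 85 → 89 → 145 → 42 → 20 → 4 → 16 → 37 → 58 → 89  — repeats 89 (not happy)
694: 694 → 133 → 19 → 82 → 68 → 100 → 1  — reaches 1 (happy)

694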